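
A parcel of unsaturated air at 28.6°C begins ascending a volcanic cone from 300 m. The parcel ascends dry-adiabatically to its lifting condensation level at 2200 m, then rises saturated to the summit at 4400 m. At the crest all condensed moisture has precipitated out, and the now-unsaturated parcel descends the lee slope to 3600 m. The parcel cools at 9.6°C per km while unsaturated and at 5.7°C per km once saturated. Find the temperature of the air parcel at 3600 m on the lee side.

5.5°C

Dry to 2200 m: -9.6 × 1.9 km = -18.24°C, so T = 10.36°C.
Saturated to 4400 m: -5.7 × 2.2 km = -12.54°C, so T = -2.18°C.
Dry descent to 3600 m: +9.6 × 0.8 km = +7.68°C, so T = 5.5°C.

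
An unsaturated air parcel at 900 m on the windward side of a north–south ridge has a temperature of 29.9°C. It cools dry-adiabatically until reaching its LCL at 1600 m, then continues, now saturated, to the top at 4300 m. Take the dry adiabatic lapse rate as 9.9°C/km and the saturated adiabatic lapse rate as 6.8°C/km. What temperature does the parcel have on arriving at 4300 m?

900 → 1600 m (dry, 9.9°C/km): ΔT = -9.9 × 0.7 = -6.93°C → T = 22.97°C
1600 → 4300 m (saturated, 6.8°C/km): ΔT = -6.8 × 2.7 = -18.36°C → T = 4.61°C

4.61°C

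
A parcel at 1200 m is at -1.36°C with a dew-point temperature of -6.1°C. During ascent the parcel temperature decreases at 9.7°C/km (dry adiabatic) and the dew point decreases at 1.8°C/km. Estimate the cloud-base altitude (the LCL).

T and T_d converge at 9.7 − 1.8 = 7.9°C per km
Height above start = (-1.36 − (-6.1)) / 7.9 = 0.6 km
LCL altitude = 1200 m + 600 m = 1800 m

1800 m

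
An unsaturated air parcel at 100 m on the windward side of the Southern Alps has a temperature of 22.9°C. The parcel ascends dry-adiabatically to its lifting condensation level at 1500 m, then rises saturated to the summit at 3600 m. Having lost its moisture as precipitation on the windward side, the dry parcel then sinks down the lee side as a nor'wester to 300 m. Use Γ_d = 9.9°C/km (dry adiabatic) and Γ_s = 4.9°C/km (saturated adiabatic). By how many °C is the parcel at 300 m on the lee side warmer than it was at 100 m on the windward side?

+8.52°C

100–1500 m, dry: Δz = 1.4 km ⇒ ΔT = -13.86°C; T = 9.04°C
1500–3600 m, saturated: Δz = 2.1 km ⇒ ΔT = -10.29°C; T = -1.25°C
3600–300 m, dry descent: Δz = 3.3 km ⇒ ΔT = +32.67°C; T = 31.42°C
Net change vs windward start: 31.42 − 22.9 = +8.52°C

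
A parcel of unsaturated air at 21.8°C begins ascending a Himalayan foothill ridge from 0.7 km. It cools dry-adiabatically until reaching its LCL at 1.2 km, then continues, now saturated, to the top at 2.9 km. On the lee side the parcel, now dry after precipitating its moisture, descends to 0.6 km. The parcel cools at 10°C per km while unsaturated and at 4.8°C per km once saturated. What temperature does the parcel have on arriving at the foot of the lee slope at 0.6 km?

700–1200 m, dry: Δz = 0.5 km ⇒ ΔT = -5°C; T = 16.8°C
1200–2900 m, saturated: Δz = 1.7 km ⇒ ΔT = -8.16°C; T = 8.64°C
2900–600 m, dry descent: Δz = 2.3 km ⇒ ΔT = +23°C; T = 31.64°C

31.64°C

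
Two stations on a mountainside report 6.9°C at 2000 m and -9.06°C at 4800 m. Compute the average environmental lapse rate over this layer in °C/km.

Γ = −ΔT/Δz = (6.9 − (-9.06)) / (4800 − 2000) m
  = 15.96°C / 2.8 km = 5.7°C/km

5.7°C/km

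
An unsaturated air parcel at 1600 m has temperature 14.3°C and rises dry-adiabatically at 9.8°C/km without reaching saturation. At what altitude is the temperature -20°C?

5100 m

Height above start = (14.3 − (-20)) / 9.8 = 3.5 km
Altitude = 1600 m + 3500 m = 5100 m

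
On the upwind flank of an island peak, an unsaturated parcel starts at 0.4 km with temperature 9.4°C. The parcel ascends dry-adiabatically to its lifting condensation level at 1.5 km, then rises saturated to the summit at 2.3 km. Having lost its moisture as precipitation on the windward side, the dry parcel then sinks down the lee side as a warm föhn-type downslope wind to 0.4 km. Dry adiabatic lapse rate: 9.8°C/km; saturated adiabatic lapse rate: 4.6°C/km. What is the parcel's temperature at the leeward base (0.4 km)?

From 400 m to 1500 m (dry): cools by 9.8 × 1.1 = 10.78°C, giving -1.38°C.
From 1500 m to 2300 m (saturated): cools by 4.6 × 0.8 = 3.68°C, giving -5.06°C.
From 2300 m to 400 m (dry descent): warms by 9.8 × 1.9 = 18.62°C, giving 13.56°C.

13.56°C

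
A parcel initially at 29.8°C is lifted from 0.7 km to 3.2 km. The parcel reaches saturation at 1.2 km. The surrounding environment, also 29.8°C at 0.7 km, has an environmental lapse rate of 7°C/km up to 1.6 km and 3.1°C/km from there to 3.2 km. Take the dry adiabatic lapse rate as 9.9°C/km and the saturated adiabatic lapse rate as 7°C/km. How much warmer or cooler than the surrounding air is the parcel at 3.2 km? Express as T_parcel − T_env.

Parcel:
  From 700 m to 1200 m (dry): cools by 9.9 × 0.5 = 4.95°C, giving 24.85°C.
  From 1200 m to 3200 m (saturated): cools by 7 × 2 = 14°C, giving 10.85°C.
Environment:
  From 700 m to 1600 m (environment, lower layer): cools by 7 × 0.9 = 6.3°C, giving 23.5°C.
  From 1600 m to 3200 m (environment, upper layer): cools by 3.1 × 1.6 = 4.96°C, giving 18.54°C.
T_parcel − T_env = 10.85 − 18.54 = -7.69°C

-7.69°C (parcel cooler than environment)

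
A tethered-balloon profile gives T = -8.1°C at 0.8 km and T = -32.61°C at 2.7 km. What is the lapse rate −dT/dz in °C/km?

Γ = −ΔT/Δz = (-8.1 − (-32.61)) / (2700 − 800) m
  = 24.51°C / 1.9 km = 12.9°C/km

12.9°C/km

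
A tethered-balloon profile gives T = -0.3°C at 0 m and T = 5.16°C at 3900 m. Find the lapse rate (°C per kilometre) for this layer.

Γ = −ΔT/Δz = (-0.3 − 5.16) / (3900 − 0) m
  = -5.46°C / 3.9 km = -1.4°C/km

-1.4°C/km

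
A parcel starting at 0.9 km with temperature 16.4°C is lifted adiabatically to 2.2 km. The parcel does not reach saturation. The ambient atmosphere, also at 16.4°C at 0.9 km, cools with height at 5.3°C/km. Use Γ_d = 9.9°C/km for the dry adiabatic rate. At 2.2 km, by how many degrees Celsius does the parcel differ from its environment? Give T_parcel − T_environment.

-5.98°C (parcel cooler than environment)

Parcel:
  Dry to 2200 m: -9.9 × 1.3 km = -12.87°C, so T = 3.53°C.
Environment:
  Environment to 2200 m: -5.3 × 1.3 km = -6.89°C, so T = 9.51°C.
T_parcel − T_env = 3.53 − 9.51 = -5.98°C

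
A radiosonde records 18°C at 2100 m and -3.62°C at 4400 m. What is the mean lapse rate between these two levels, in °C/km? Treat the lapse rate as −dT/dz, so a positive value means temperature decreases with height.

Γ = −ΔT/Δz = (18 − (-3.62)) / (4400 − 2100) m
  = 21.62°C / 2.3 km = 9.4°C/km

9.4°C/km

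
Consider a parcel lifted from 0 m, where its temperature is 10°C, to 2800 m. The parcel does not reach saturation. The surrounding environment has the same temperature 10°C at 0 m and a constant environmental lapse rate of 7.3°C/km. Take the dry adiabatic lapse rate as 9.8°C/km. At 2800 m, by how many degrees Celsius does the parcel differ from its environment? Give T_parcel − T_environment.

Parcel:
  Dry to 2800 m: -9.8 × 2.8 km = -27.44°C, so T = -17.44°C.
Environment:
  Environment to 2800 m: -7.3 × 2.8 km = -20.44°C, so T = -10.44°C.
T_parcel − T_env = -17.44 − (-10.44) = -7°C

-7°C (parcel cooler than environment)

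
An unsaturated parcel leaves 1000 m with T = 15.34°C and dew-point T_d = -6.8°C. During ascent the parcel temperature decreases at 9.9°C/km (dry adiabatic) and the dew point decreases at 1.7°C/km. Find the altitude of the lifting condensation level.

T and T_d converge at 9.9 − 1.7 = 8.2°C per km
Height above start = (15.34 − (-6.8)) / 8.2 = 2.7 km
LCL altitude = 1000 m + 2700 m = 3700 m

3700 m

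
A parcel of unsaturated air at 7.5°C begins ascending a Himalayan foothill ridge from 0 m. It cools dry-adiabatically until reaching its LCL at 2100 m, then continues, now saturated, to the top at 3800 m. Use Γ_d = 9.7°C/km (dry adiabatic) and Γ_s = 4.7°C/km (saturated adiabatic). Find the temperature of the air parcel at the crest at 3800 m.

-20.86°C

0–2100 m, dry: Δz = 2.1 km ⇒ ΔT = -20.37°C; T = -12.87°C
2100–3800 m, saturated: Δz = 1.7 km ⇒ ΔT = -7.99°C; T = -20.86°C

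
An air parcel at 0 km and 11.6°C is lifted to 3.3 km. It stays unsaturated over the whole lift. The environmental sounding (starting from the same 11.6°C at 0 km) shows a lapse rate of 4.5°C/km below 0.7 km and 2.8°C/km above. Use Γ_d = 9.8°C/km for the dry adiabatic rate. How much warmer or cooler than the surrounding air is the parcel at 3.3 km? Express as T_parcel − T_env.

Parcel:
  From 0 m to 3300 m (dry): cools by 9.8 × 3.3 = 32.34°C, giving -20.74°C.
Environment:
  From 0 m to 700 m (environment, lower layer): cools by 4.5 × 0.7 = 3.15°C, giving 8.45°C.
  From 700 m to 3300 m (environment, upper layer): cools by 2.8 × 2.6 = 7.28°C, giving 1.17°C.
T_parcel − T_env = -20.74 − 1.17 = -21.91°C

-21.91°C (parcel cooler than environment)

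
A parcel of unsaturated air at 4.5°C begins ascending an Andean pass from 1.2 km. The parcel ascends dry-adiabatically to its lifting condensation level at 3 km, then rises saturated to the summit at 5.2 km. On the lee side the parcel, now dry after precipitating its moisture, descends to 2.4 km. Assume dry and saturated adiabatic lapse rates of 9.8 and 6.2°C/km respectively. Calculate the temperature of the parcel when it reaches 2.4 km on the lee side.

0.66°C

From 1200 m to 3000 m (dry): cools by 9.8 × 1.8 = 17.64°C, giving -13.14°C.
From 3000 m to 5200 m (saturated): cools by 6.2 × 2.2 = 13.64°C, giving -26.78°C.
From 5200 m to 2400 m (dry descent): warms by 9.8 × 2.8 = 27.44°C, giving 0.66°C.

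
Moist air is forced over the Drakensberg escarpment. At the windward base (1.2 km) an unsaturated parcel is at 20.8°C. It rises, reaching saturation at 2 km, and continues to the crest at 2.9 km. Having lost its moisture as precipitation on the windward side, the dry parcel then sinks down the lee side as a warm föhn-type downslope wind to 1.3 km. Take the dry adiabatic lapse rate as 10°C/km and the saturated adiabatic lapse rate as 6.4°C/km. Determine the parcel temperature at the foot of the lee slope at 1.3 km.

23.04°C

From 1200 m to 2000 m (dry): cools by 10 × 0.8 = 8°C, giving 12.8°C.
From 2000 m to 2900 m (saturated): cools by 6.4 × 0.9 = 5.76°C, giving 7.04°C.
From 2900 m to 1300 m (dry descent): warms by 10 × 1.6 = 16°C, giving 23.04°C.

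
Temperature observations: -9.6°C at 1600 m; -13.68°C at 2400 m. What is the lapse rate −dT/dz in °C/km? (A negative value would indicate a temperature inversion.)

Γ = −ΔT/Δz = (-9.6 − (-13.68)) / (2400 − 1600) m
  = 4.08°C / 0.8 km = 5.1°C/km

5.1°C/km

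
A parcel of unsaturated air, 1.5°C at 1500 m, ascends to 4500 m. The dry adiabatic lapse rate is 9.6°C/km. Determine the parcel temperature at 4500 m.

-27.3°C

1500 → 4500 m (dry adiabatic, 9.6°C/km): ΔT = -9.6 × 3 = -28.8°C → T = -27.3°C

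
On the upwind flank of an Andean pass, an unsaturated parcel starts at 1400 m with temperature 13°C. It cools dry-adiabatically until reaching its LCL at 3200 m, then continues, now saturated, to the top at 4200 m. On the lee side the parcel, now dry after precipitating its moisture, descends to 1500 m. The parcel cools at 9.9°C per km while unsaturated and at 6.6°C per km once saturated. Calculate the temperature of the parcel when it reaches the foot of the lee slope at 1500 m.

1400–3200 m, dry: Δz = 1.8 km ⇒ ΔT = -17.82°C; T = -4.82°C
3200–4200 m, saturated: Δz = 1 km ⇒ ΔT = -6.6°C; T = -11.42°C
4200–1500 m, dry descent: Δz = 2.7 km ⇒ ΔT = +26.73°C; T = 15.31°C

15.31°C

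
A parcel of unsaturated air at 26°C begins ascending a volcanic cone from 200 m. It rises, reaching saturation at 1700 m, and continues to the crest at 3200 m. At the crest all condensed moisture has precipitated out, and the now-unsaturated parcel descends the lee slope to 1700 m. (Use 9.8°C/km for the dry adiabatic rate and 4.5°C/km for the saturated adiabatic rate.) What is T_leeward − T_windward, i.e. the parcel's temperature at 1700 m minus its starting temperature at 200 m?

-6.75°C

From 200 m to 1700 m (dry): cools by 9.8 × 1.5 = 14.7°C, giving 11.3°C.
From 1700 m to 3200 m (saturated): cools by 4.5 × 1.5 = 6.75°C, giving 4.55°C.
From 3200 m to 1700 m (dry descent): warms by 9.8 × 1.5 = 14.7°C, giving 19.25°C.
Net change vs windward start: 19.25 − 26 = -6.75°C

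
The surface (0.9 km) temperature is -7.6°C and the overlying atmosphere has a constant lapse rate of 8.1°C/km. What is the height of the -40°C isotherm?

Height above start = (-7.6 − (-40)) / 8.1 = 4 km
Altitude = 900 m + 4000 m = 4900 m

4.9 km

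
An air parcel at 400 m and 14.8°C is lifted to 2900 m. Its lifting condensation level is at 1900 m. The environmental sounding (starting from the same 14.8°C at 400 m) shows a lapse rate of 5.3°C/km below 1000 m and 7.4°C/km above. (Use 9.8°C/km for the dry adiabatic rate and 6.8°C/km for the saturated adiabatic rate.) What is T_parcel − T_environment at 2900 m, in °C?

-4.26°C (parcel cooler than environment)

Parcel:
  Dry to 1900 m: -9.8 × 1.5 km = -14.7°C, so T = 0.1°C.
  Saturated to 2900 m: -6.8 × 1 km = -6.8°C, so T = -6.7°C.
Environment:
  Environment, lower layer to 1000 m: -5.3 × 0.6 km = -3.18°C, so T = 11.62°C.
  Environment, upper layer to 2900 m: -7.4 × 1.9 km = -14.06°C, so T = -2.44°C.
T_parcel − T_env = -6.7 − (-2.44) = -4.26°C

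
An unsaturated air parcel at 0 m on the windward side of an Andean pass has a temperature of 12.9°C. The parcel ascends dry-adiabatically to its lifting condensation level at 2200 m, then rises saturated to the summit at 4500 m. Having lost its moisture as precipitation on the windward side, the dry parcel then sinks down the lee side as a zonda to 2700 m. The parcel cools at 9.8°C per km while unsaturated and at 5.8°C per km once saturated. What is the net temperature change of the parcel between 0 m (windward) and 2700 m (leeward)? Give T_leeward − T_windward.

0 → 2200 m (dry, 9.8°C/km): ΔT = -9.8 × 2.2 = -21.56°C → T = -8.66°C
2200 → 4500 m (saturated, 5.8°C/km): ΔT = -5.8 × 2.3 = -13.34°C → T = -22°C
4500 → 2700 m (dry descent, 9.8°C/km): ΔT = +9.8 × 1.8 = +17.64°C → T = -4.36°C
Net change vs windward start: -4.36 − 12.9 = -17.26°C

-17.26°C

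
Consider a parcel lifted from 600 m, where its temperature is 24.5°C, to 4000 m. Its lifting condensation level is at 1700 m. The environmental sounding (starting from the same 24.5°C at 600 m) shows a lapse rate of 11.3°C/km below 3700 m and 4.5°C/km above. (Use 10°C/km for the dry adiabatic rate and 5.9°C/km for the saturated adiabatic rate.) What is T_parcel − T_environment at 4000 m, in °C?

+11.81°C (parcel warmer than environment)

Parcel:
  600–1700 m, dry: Δz = 1.1 km ⇒ ΔT = -11°C; T = 13.5°C
  1700–4000 m, saturated: Δz = 2.3 km ⇒ ΔT = -13.57°C; T = -0.07°C
Environment:
  600–3700 m, environment, lower layer: Δz = 3.1 km ⇒ ΔT = -35.03°C; T = -10.53°C
  3700–4000 m, environment, upper layer: Δz = 0.3 km ⇒ ΔT = -1.35°C; T = -11.88°C
T_parcel − T_env = -0.07 − (-11.88) = +11.81°C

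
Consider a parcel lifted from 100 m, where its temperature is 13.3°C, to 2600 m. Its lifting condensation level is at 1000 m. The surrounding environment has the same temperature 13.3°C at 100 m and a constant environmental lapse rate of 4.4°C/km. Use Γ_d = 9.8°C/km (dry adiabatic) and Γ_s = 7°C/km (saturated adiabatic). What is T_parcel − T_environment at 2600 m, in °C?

Parcel:
  Dry to 1000 m: -9.8 × 0.9 km = -8.82°C, so T = 4.48°C.
  Saturated to 2600 m: -7 × 1.6 km = -11.2°C, so T = -6.72°C.
Environment:
  Environment to 2600 m: -4.4 × 2.5 km = -11°C, so T = 2.3°C.
T_parcel − T_env = -6.72 − 2.3 = -9.02°C

-9.02°C (parcel cooler than environment)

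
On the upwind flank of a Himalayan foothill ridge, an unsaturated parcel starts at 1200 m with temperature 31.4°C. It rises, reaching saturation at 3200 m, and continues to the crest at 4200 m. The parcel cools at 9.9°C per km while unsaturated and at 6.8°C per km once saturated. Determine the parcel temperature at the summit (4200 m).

4.8°C

Dry to 3200 m: -9.9 × 2 km = -19.8°C, so T = 11.6°C.
Saturated to 4200 m: -6.8 × 1 km = -6.8°C, so T = 4.8°C.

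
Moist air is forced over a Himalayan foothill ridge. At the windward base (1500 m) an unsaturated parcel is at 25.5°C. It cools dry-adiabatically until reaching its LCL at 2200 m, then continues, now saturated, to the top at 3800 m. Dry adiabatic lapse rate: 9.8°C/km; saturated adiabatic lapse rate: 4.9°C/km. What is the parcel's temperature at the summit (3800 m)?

1500 → 2200 m (dry, 9.8°C/km): ΔT = -9.8 × 0.7 = -6.86°C → T = 18.64°C
2200 → 3800 m (saturated, 4.9°C/km): ΔT = -4.9 × 1.6 = -7.84°C → T = 10.8°C

10.8°C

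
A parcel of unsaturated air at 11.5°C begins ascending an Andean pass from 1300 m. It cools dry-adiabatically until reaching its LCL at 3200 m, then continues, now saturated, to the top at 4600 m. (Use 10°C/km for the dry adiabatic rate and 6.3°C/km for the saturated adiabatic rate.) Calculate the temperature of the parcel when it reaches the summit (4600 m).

From 1300 m to 3200 m (dry): cools by 10 × 1.9 = 19°C, giving -7.5°C.
From 3200 m to 4600 m (saturated): cools by 6.3 × 1.4 = 8.82°C, giving -16.32°C.

-16.32°C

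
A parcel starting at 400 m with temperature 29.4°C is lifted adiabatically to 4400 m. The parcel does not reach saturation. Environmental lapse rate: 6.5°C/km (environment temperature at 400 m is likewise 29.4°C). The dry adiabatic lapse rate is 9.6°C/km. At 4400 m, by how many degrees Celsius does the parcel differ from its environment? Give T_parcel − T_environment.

-12.4°C (parcel cooler than environment)

Parcel:
  400 → 4400 m (dry, 9.6°C/km): ΔT = -9.6 × 4 = -38.4°C → T = -9°C
Environment:
  400 → 4400 m (environment, 6.5°C/km): ΔT = -6.5 × 4 = -26°C → T = 3.4°C
T_parcel − T_env = -9 − 3.4 = -12.4°C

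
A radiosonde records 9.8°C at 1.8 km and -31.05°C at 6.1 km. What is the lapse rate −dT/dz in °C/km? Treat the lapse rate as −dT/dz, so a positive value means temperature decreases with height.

Γ = −ΔT/Δz = (9.8 − (-31.05)) / (6100 − 1800) m
  = 40.85°C / 4.3 km = 9.5°C/km

9.5°C/km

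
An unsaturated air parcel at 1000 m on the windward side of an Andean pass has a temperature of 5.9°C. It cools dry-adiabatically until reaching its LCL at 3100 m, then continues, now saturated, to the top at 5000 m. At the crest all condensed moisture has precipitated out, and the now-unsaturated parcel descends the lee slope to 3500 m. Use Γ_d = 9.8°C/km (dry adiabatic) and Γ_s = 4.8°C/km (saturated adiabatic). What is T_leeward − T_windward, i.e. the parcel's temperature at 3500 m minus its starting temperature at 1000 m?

-15°C

1000 → 3100 m (dry, 9.8°C/km): ΔT = -9.8 × 2.1 = -20.58°C → T = -14.68°C
3100 → 5000 m (saturated, 4.8°C/km): ΔT = -4.8 × 1.9 = -9.12°C → T = -23.8°C
5000 → 3500 m (dry descent, 9.8°C/km): ΔT = +9.8 × 1.5 = +14.7°C → T = -9.1°C
Net change vs windward start: -9.1 − 5.9 = -15°C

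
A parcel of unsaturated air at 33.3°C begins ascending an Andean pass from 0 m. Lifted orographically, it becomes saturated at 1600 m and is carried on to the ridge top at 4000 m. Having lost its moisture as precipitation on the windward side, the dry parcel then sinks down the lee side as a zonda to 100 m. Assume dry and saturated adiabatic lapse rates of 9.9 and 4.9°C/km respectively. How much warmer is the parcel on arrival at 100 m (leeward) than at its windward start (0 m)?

0 → 1600 m (dry, 9.9°C/km): ΔT = -9.9 × 1.6 = -15.84°C → T = 17.46°C
1600 → 4000 m (saturated, 4.9°C/km): ΔT = -4.9 × 2.4 = -11.76°C → T = 5.7°C
4000 → 100 m (dry descent, 9.9°C/km): ΔT = +9.9 × 3.9 = +38.61°C → T = 44.31°C
Net change vs windward start: 44.31 − 33.3 = +11.01°C

+11.01°C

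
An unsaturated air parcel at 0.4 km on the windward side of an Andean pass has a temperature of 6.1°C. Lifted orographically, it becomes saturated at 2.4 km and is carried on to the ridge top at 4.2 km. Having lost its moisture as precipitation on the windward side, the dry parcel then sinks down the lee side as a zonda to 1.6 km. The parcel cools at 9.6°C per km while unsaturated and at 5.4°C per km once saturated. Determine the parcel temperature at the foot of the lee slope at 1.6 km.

400 → 2400 m (dry, 9.6°C/km): ΔT = -9.6 × 2 = -19.2°C → T = -13.1°C
2400 → 4200 m (saturated, 5.4°C/km): ΔT = -5.4 × 1.8 = -9.72°C → T = -22.82°C
4200 → 1600 m (dry descent, 9.6°C/km): ΔT = +9.6 × 2.6 = +24.96°C → T = 2.14°C

2.14°C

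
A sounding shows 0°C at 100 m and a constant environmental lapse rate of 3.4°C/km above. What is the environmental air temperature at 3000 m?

100–3000 m, environmental: Δz = 2.9 km ⇒ ΔT = -9.86°C; T = -9.86°C

-9.86°C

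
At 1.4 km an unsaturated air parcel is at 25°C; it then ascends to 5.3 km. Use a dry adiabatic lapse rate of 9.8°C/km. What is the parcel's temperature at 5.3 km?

-13.22°C

Dry adiabatic to 5300 m: -9.8 × 3.9 km = -38.22°C, so T = -13.22°C.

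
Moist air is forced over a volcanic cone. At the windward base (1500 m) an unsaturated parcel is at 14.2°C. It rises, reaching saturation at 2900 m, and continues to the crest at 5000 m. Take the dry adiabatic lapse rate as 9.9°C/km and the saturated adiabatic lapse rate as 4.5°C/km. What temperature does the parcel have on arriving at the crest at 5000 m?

Dry to 2900 m: -9.9 × 1.4 km = -13.86°C, so T = 0.34°C.
Saturated to 5000 m: -4.5 × 2.1 km = -9.45°C, so T = -9.11°C.

-9.11°C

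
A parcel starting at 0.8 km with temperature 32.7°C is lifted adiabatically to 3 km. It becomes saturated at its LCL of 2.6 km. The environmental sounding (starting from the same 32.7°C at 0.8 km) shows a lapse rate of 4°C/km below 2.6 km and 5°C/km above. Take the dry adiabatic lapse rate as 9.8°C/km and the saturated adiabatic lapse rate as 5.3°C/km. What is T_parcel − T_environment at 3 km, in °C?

Parcel:
  800 → 2600 m (dry, 9.8°C/km): ΔT = -9.8 × 1.8 = -17.64°C → T = 15.06°C
  2600 → 3000 m (saturated, 5.3°C/km): ΔT = -5.3 × 0.4 = -2.12°C → T = 12.94°C
Environment:
  800 → 2600 m (environment, lower layer, 4°C/km): ΔT = -4 × 1.8 = -7.2°C → T = 25.5°C
  2600 → 3000 m (environment, upper layer, 5°C/km): ΔT = -5 × 0.4 = -2°C → T = 23.5°C
T_parcel − T_env = 12.94 − 23.5 = -10.56°C

-10.56°C (parcel cooler than environment)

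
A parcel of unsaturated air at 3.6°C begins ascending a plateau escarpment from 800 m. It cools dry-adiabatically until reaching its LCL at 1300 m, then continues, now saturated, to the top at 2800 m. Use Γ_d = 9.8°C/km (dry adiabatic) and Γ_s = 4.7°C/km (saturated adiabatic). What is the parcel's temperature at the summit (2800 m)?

800–1300 m, dry: Δz = 0.5 km ⇒ ΔT = -4.9°C; T = -1.3°C
1300–2800 m, saturated: Δz = 1.5 km ⇒ ΔT = -7.05°C; T = -8.35°C

-8.35°C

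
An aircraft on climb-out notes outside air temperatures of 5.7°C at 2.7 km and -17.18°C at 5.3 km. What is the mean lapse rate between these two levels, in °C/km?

8.8°C/km

Γ = −ΔT/Δz = (5.7 − (-17.18)) / (5300 − 2700) m
  = 22.88°C / 2.6 km = 8.8°C/km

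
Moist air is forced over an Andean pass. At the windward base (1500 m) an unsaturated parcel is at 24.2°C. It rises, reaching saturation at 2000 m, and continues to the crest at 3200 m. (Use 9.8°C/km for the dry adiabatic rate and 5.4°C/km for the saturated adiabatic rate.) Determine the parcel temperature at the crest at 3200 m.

12.82°C

Dry to 2000 m: -9.8 × 0.5 km = -4.9°C, so T = 19.3°C.
Saturated to 3200 m: -5.4 × 1.2 km = -6.48°C, so T = 12.82°C.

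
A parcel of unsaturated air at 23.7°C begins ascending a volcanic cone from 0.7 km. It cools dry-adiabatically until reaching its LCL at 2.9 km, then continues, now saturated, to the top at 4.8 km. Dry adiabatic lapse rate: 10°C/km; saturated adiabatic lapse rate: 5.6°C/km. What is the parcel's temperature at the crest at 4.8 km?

Dry to 2900 m: -10 × 2.2 km = -22°C, so T = 1.7°C.
Saturated to 4800 m: -5.6 × 1.9 km = -10.64°C, so T = -8.94°C.

-8.94°C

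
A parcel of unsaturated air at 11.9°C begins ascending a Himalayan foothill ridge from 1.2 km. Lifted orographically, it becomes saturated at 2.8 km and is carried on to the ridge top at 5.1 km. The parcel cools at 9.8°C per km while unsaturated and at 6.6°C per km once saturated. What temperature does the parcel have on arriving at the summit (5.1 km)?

-18.96°C

1200–2800 m, dry: Δz = 1.6 km ⇒ ΔT = -15.68°C; T = -3.78°C
2800–5100 m, saturated: Δz = 2.3 km ⇒ ΔT = -15.18°C; T = -18.96°C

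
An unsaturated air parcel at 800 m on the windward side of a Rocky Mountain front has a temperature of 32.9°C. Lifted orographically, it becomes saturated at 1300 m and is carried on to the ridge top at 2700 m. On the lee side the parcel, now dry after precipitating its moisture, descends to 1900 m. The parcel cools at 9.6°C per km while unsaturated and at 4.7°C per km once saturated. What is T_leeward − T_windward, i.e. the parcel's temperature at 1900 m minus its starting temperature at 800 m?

-3.7°C

800–1300 m, dry: Δz = 0.5 km ⇒ ΔT = -4.8°C; T = 28.1°C
1300–2700 m, saturated: Δz = 1.4 km ⇒ ΔT = -6.58°C; T = 21.52°C
2700–1900 m, dry descent: Δz = 0.8 km ⇒ ΔT = +7.68°C; T = 29.2°C
Net change vs windward start: 29.2 − 32.9 = -3.7°C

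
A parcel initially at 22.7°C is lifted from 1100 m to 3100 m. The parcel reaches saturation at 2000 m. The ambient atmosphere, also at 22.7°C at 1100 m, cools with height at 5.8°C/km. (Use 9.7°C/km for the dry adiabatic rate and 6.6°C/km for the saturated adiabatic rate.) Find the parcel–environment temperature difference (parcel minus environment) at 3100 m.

Parcel:
  Dry to 2000 m: -9.7 × 0.9 km = -8.73°C, so T = 13.97°C.
  Saturated to 3100 m: -6.6 × 1.1 km = -7.26°C, so T = 6.71°C.
Environment:
  Environment to 3100 m: -5.8 × 2 km = -11.6°C, so T = 11.1°C.
T_parcel − T_env = 6.71 − 11.1 = -4.39°C

-4.39°C (parcel cooler than environment)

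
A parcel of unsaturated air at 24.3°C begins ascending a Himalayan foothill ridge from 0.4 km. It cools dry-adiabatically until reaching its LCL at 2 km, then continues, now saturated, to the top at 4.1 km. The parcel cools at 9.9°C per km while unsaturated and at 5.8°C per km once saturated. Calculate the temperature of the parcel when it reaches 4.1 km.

400–2000 m, dry: Δz = 1.6 km ⇒ ΔT = -15.84°C; T = 8.46°C
2000–4100 m, saturated: Δz = 2.1 km ⇒ ΔT = -12.18°C; T = -3.72°C

-3.72°C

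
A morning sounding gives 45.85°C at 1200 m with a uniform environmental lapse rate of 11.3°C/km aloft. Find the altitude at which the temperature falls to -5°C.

5700 m

Height above start = (45.85 − (-5)) / 11.3 = 4.5 km
Altitude = 1200 m + 4500 m = 5700 m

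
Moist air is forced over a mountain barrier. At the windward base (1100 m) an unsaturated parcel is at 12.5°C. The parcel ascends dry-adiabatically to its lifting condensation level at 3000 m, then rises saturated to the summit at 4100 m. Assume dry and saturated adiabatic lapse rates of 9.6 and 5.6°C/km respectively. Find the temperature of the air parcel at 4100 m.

1100 → 3000 m (dry, 9.6°C/km): ΔT = -9.6 × 1.9 = -18.24°C → T = -5.74°C
3000 → 4100 m (saturated, 5.6°C/km): ΔT = -5.6 × 1.1 = -6.16°C → T = -11.9°C

-11.9°C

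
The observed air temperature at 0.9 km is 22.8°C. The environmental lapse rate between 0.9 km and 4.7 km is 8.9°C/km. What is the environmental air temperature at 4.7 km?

900–4700 m, environmental: Δz = 3.8 km ⇒ ΔT = -33.82°C; T = -11.02°C

-11.02°C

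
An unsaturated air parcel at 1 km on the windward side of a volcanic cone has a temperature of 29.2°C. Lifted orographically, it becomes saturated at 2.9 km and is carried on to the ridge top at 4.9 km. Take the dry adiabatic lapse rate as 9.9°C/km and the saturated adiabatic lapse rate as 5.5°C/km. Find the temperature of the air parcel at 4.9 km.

From 1000 m to 2900 m (dry): cools by 9.9 × 1.9 = 18.81°C, giving 10.39°C.
From 2900 m to 4900 m (saturated): cools by 5.5 × 2 = 11°C, giving -0.61°C.

-0.61°C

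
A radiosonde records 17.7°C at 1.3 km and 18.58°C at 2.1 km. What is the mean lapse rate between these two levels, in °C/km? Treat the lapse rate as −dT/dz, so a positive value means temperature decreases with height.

Γ = −ΔT/Δz = (17.7 − 18.58) / (2100 − 1300) m
  = -0.88°C / 0.8 km = -1.1°C/km

-1.1°C/km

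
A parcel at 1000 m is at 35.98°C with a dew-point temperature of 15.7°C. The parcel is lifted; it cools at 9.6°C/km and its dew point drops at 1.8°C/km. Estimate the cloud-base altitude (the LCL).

3600 m

T and T_d converge at 9.6 − 1.8 = 7.8°C per km
Height above start = (35.98 − 15.7) / 7.8 = 2.6 km
LCL altitude = 1000 m + 2600 m = 3600 m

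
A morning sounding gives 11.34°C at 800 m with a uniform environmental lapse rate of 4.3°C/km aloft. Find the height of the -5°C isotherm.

4600 m

Height above start = (11.34 − (-5)) / 4.3 = 3.8 km
Altitude = 800 m + 3800 m = 4600 m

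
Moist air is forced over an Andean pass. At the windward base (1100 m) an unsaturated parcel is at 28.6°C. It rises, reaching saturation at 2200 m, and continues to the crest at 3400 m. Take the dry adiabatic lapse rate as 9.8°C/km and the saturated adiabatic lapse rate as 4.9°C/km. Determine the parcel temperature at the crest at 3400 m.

11.94°C

1100 → 2200 m (dry, 9.8°C/km): ΔT = -9.8 × 1.1 = -10.78°C → T = 17.82°C
2200 → 3400 m (saturated, 4.9°C/km): ΔT = -4.9 × 1.2 = -5.88°C → T = 11.94°C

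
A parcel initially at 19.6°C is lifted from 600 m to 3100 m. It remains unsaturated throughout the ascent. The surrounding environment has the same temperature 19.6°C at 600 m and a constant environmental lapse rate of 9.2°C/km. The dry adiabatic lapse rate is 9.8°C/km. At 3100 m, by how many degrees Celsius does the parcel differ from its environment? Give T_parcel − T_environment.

Parcel:
  Dry to 3100 m: -9.8 × 2.5 km = -24.5°C, so T = -4.9°C.
Environment:
  Environment to 3100 m: -9.2 × 2.5 km = -23°C, so T = -3.4°C.
T_parcel − T_env = -4.9 − (-3.4) = -1.5°C

-1.5°C (parcel cooler than environment)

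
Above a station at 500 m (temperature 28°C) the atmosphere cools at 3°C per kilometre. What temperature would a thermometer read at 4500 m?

Environmental to 4500 m: -3 × 4 km = -12°C, so T = 16°C.

16°C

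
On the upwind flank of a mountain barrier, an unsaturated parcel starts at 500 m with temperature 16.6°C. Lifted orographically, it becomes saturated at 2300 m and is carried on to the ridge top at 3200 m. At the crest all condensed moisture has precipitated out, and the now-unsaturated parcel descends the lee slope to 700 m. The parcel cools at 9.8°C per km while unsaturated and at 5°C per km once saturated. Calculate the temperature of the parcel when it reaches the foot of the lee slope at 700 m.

Dry to 2300 m: -9.8 × 1.8 km = -17.64°C, so T = -1.04°C.
Saturated to 3200 m: -5 × 0.9 km = -4.5°C, so T = -5.54°C.
Dry descent to 700 m: +9.8 × 2.5 km = +24.5°C, so T = 18.96°C.

18.96°C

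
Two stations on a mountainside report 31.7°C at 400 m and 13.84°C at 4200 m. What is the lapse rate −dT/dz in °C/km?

Γ = −ΔT/Δz = (31.7 − 13.84) / (4200 − 400) m
  = 17.86°C / 3.8 km = 4.7°C/km

4.7°C/km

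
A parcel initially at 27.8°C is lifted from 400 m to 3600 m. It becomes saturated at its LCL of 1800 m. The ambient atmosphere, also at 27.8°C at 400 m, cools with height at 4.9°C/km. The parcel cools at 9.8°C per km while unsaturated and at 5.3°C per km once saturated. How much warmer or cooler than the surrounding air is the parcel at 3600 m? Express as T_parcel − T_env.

-7.58°C (parcel cooler than environment)

Parcel:
  Dry to 1800 m: -9.8 × 1.4 km = -13.72°C, so T = 14.08°C.
  Saturated to 3600 m: -5.3 × 1.8 km = -9.54°C, so T = 4.54°C.
Environment:
  Environment to 3600 m: -4.9 × 3.2 km = -15.68°C, so T = 12.12°C.
T_parcel − T_env = 4.54 − 12.12 = -7.58°C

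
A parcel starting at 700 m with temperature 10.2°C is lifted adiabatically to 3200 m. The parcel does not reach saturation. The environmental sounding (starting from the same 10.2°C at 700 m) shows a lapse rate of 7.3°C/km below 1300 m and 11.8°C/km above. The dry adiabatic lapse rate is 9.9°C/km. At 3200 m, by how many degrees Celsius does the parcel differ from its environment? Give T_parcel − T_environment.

+2.05°C (parcel warmer than environment)

Parcel:
  Dry to 3200 m: -9.9 × 2.5 km = -24.75°C, so T = -14.55°C.
Environment:
  Environment, lower layer to 1300 m: -7.3 × 0.6 km = -4.38°C, so T = 5.82°C.
  Environment, upper layer to 3200 m: -11.8 × 1.9 km = -22.42°C, so T = -16.6°C.
T_parcel − T_env = -14.55 − (-16.6) = +2.05°C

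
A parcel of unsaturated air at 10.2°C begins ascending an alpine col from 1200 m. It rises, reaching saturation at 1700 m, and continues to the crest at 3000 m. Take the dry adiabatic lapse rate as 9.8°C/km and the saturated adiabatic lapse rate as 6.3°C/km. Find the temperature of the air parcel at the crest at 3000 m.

-2.89°C

1200 → 1700 m (dry, 9.8°C/km): ΔT = -9.8 × 0.5 = -4.9°C → T = 5.3°C
1700 → 3000 m (saturated, 6.3°C/km): ΔT = -6.3 × 1.3 = -8.19°C → T = -2.89°C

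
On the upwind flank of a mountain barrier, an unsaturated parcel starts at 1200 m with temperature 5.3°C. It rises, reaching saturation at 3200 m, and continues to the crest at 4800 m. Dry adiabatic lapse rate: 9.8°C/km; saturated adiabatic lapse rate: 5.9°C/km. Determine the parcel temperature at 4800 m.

-23.74°C

1200–3200 m, dry: Δz = 2 km ⇒ ΔT = -19.6°C; T = -14.3°C
3200–4800 m, saturated: Δz = 1.6 km ⇒ ΔT = -9.44°C; T = -23.74°C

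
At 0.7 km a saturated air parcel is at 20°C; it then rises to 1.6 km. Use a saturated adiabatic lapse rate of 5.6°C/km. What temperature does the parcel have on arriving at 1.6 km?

From 700 m to 1600 m (saturated adiabatic): cools by 5.6 × 0.9 = 5.04°C, giving 14.96°C.

14.96°C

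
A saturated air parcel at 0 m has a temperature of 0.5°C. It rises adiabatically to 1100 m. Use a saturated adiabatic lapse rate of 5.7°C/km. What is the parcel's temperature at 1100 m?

-5.77°C

From 0 m to 1100 m (saturated adiabatic): cools by 5.7 × 1.1 = 6.27°C, giving -5.77°C.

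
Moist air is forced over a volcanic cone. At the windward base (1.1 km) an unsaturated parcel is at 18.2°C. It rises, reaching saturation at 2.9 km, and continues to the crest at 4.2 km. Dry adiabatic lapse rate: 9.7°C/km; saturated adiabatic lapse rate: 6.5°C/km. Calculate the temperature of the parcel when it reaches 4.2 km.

1100–2900 m, dry: Δz = 1.8 km ⇒ ΔT = -17.46°C; T = 0.74°C
2900–4200 m, saturated: Δz = 1.3 km ⇒ ΔT = -8.45°C; T = -7.71°C

-7.71°C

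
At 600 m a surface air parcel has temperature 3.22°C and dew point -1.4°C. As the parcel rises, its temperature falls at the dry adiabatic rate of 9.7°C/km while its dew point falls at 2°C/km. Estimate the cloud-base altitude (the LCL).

T and T_d converge at 9.7 − 2 = 7.7°C per km
Height above start = (3.22 − (-1.4)) / 7.7 = 0.6 km
LCL altitude = 600 m + 600 m = 1200 m

1200 m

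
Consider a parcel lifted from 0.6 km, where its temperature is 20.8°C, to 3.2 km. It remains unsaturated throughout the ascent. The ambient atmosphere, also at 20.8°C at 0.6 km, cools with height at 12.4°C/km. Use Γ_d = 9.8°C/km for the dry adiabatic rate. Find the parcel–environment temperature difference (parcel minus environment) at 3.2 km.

Parcel:
  600–3200 m, dry: Δz = 2.6 km ⇒ ΔT = -25.48°C; T = -4.68°C
Environment:
  600–3200 m, environment: Δz = 2.6 km ⇒ ΔT = -32.24°C; T = -11.44°C
T_parcel − T_env = -4.68 − (-11.44) = +6.76°C

+6.76°C (parcel warmer than environment)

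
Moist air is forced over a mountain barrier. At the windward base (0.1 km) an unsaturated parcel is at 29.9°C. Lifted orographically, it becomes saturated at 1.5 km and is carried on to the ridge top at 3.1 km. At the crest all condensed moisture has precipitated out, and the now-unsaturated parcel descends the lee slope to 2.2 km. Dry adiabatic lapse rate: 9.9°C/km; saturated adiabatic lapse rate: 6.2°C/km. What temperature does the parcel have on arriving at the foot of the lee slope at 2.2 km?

15.03°C

Dry to 1500 m: -9.9 × 1.4 km = -13.86°C, so T = 16.04°C.
Saturated to 3100 m: -6.2 × 1.6 km = -9.92°C, so T = 6.12°C.
Dry descent to 2200 m: +9.9 × 0.9 km = +8.91°C, so T = 15.03°C.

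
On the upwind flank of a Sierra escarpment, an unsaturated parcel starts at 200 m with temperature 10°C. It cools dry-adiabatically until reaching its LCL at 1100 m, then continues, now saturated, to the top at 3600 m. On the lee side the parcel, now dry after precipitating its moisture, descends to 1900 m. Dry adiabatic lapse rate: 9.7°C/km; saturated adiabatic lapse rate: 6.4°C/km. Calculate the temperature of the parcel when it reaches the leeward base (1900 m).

Dry to 1100 m: -9.7 × 0.9 km = -8.73°C, so T = 1.27°C.
Saturated to 3600 m: -6.4 × 2.5 km = -16°C, so T = -14.73°C.
Dry descent to 1900 m: +9.7 × 1.7 km = +16.49°C, so T = 1.76°C.

1.76°C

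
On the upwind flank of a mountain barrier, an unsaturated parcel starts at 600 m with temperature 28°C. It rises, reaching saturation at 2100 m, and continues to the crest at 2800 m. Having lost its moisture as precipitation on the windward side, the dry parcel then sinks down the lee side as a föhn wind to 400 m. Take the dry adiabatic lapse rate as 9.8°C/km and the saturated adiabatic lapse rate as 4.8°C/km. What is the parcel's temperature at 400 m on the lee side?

From 600 m to 2100 m (dry): cools by 9.8 × 1.5 = 14.7°C, giving 13.3°C.
From 2100 m to 2800 m (saturated): cools by 4.8 × 0.7 = 3.36°C, giving 9.94°C.
From 2800 m to 400 m (dry descent): warms by 9.8 × 2.4 = 23.52°C, giving 33.46°C.

33.46°C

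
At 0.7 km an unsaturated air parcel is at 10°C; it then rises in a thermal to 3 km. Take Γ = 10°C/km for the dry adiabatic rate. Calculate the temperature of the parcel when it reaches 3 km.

-13°C

700 → 3000 m (dry adiabatic, 10°C/km): ΔT = -10 × 2.3 = -23°C → T = -13°C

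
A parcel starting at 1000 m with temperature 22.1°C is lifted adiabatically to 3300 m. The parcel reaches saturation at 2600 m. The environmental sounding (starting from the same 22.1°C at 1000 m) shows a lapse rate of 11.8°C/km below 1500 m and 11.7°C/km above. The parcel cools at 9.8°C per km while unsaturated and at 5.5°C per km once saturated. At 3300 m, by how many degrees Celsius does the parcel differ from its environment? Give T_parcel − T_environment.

Parcel:
  1000 → 2600 m (dry, 9.8°C/km): ΔT = -9.8 × 1.6 = -15.68°C → T = 6.42°C
  2600 → 3300 m (saturated, 5.5°C/km): ΔT = -5.5 × 0.7 = -3.85°C → T = 2.57°C
Environment:
  1000 → 1500 m (environment, lower layer, 11.8°C/km): ΔT = -11.8 × 0.5 = -5.9°C → T = 16.2°C
  1500 → 3300 m (environment, upper layer, 11.7°C/km): ΔT = -11.7 × 1.8 = -21.06°C → T = -4.86°C
T_parcel − T_env = 2.57 − (-4.86) = +7.43°C

+7.43°C (parcel warmer than environment)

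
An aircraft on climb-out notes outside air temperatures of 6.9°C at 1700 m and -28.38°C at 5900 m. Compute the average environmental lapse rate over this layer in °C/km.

Γ = −ΔT/Δz = (6.9 − (-28.38)) / (5900 − 1700) m
  = 35.28°C / 4.2 km = 8.4°C/km

8.4°C/km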